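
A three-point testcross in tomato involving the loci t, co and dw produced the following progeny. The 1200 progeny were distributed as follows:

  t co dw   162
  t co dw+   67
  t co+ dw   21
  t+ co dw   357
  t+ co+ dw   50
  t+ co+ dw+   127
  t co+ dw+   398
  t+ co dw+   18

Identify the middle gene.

The two most frequent reciprocal classes, t co+ dw+ and t+ co dw, are the parental types, so the F1 was t co+ dw+ / t+ co dw.
The two rarest classes, t co+ dw and t+ co dw+, are the double crossovers. Comparing them with the parentals, only the dw allele has switched, so dw is the middle locus and the order is co – dw – t.

dw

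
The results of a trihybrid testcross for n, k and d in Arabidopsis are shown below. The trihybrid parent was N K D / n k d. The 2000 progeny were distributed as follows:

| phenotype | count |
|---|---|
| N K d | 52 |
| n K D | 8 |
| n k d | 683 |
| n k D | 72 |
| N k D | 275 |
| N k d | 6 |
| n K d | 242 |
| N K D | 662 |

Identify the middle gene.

n

The two rarest classes, n K D and N k d, are the double crossovers. Comparing them with the parentals, only the n allele has switched, so n is the middle locus and the order is d – n – k.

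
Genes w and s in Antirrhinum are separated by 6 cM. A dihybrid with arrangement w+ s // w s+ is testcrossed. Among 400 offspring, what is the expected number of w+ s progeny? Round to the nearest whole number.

188

A map distance of 6 cM corresponds to a recombination frequency of 0.060.
The F1 is w+ s / w s+, so w+ s is a parental gamete class with expected frequency (1 − r)/2 = 0.940/2 = 0.4700.
Expected number = 0.4700 × 400 = 188.00 ≈ 188.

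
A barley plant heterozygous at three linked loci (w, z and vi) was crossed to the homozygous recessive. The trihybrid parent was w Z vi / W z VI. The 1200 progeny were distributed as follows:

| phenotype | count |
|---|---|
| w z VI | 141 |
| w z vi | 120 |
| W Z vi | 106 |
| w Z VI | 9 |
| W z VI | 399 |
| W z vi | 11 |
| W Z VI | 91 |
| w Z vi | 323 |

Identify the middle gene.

The two rarest classes, w Z VI and W z vi, are the double crossovers. Comparing them with the parentals, only the vi allele has switched, so vi is the middle locus and the order is w – vi – z.

vi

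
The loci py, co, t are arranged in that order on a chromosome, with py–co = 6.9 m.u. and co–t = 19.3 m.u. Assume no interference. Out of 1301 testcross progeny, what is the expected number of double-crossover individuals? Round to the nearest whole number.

17

Map distances give recombination frequencies of 0.069 and 0.193 for the two intervals.
With no interference, expected double-crossover frequency = 0.069 × 0.193 = 0.01332.
Expected number = 0.01332 × 1301 = 17.33 ≈ 17.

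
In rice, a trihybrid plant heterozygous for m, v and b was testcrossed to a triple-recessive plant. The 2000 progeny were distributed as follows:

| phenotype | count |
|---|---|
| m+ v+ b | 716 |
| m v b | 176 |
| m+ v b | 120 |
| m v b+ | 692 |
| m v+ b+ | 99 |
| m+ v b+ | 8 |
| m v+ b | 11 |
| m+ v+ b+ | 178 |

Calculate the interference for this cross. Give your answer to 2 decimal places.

0.57

The two most frequent reciprocal classes, m v b+ and m+ v+ b, are the parental types, so the F1 was m v b+ / m+ v+ b.
The two rarest classes, m+ v b+ and m v+ b, are the double crossovers. Comparing them with the parentals, only the m allele has switched, so m is the middle locus and the order is b – m – v.
b–m: (354 + 19)/2000 = 0.1865; m–v: (219 + 19)/2000 = 0.1190.
Expected DCO frequency = 0.1865 × 0.1190 ≈ 0.02219; observed = 19/2000 ≈ 0.00950.
Coefficient of coincidence = 0.00950/0.02219 ≈ 0.43; interference = 1 − 0.43 = 0.57.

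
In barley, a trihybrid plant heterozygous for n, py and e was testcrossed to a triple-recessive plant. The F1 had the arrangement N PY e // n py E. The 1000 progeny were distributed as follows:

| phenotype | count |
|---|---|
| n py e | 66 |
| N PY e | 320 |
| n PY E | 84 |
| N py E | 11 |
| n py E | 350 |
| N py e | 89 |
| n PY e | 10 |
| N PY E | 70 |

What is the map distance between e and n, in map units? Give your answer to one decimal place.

15.7 map units

The two rarest classes, n PY e and N py E, are the double crossovers. Comparing them with the parentals, only the n allele has switched, so n is the middle locus and the order is e – n – py.
Crossovers in the e–n interval produce the single-crossover classes N PY E and n py e (70 + 66 = 136) plus the double crossovers (21).
RF(e–n) = (136 + 21) / 1000 = 157/1000 = 0.1570 → 15.7 map units.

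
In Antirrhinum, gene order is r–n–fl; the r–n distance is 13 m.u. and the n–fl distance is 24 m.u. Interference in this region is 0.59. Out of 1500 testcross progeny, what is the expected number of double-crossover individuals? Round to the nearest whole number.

19

Map distances give recombination frequencies of 0.130 and 0.240 for the two intervals.
With interference 0.59 (so coincidence = 0.41), expected double-crossover frequency = 0.130 × 0.240 × 0.41 = 0.01279.
Expected number = 0.01279 × 1500 = 19.19 ≈ 19.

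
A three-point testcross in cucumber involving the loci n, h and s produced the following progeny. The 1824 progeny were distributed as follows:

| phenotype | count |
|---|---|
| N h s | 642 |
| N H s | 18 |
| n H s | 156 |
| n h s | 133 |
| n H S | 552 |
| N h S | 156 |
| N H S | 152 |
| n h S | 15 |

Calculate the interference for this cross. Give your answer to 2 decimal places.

0.45

The two most frequent reciprocal classes, n H S and N h s, are the parental types, so the F1 was n H S / N h s.
The two rarest classes, n h S and N H s, are the double crossovers. Comparing them with the parentals, only the h allele has switched, so h is the middle locus and the order is n – h – s.
n–h: (285 + 33)/1824 = 0.1743; h–s: (312 + 33)/1824 = 0.1891.
Expected DCO frequency = 0.1743 × 0.1891 ≈ 0.03296; observed = 33/1824 ≈ 0.01809.
Coefficient of coincidence = 0.01809/0.03296 ≈ 0.55; interference = 1 − 0.55 = 0.45.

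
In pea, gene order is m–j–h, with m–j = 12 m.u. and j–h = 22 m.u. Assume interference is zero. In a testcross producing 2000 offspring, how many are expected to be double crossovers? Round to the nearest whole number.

Map distances give recombination frequencies of 0.120 and 0.220 for the two intervals.
With no interference, expected double-crossover frequency = 0.120 × 0.220 = 0.02640.
Expected number = 0.02640 × 2000 = 52.80 ≈ 53.

53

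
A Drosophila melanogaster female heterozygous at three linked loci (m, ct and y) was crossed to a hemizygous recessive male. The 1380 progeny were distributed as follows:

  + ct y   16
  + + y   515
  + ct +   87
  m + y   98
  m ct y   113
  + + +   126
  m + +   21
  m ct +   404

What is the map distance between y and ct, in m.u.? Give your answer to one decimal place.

20.0 m.u.

The two most frequent reciprocal classes, + + y and m ct +, are the parental types, so the F1 was + + y / m ct +.
The two rarest classes, + ct y and m + +, are the double crossovers. Comparing them with the parentals, only the ct allele has switched, so ct is the middle locus and the order is m – ct – y.
Crossovers in the ct–y interval produce the single-crossover classes + + + and m ct y (126 + 113 = 239) plus the double crossovers (37).
RF(ct–y) = (239 + 37) / 1380 = 276/1380 = 0.2000 → 20.0 m.u.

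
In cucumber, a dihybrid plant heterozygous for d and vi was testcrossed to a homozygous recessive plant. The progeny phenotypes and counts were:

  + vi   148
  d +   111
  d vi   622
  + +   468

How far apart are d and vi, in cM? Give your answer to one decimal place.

The two most frequent classes, + + (468) and d vi (622), are the parental types, so the F1 was + + / d vi.
The recombinant classes are + vi and d +: 148 + 111 = 259.
Recombination frequency = 259/1349 = 0.1920 ≈ 19.2%, i.e. 19.2 cM.

19.2 cM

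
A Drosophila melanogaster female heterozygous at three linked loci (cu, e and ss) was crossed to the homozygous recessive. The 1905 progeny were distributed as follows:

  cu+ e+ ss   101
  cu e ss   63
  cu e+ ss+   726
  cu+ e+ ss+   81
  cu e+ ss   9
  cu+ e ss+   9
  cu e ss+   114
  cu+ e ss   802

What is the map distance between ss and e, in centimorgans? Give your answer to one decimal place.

The two most frequent reciprocal classes, cu e+ ss+ and cu+ e ss, are the parental types, so the F1 was cu e+ ss+ / cu+ e ss.
The two rarest classes, cu e+ ss and cu+ e ss+, are the double crossovers. Comparing them with the parentals, only the ss allele has switched, so ss is the middle locus and the order is cu – ss – e.
Crossovers in the ss–e interval produce the single-crossover classes cu e ss+ and cu+ e+ ss (114 + 101 = 215) plus the double crossovers (18).
RF(ss–e) = (215 + 18) / 1905 = 233/1905 = 0.1223 → 12.2 centimorgans.

12.2 centimorgans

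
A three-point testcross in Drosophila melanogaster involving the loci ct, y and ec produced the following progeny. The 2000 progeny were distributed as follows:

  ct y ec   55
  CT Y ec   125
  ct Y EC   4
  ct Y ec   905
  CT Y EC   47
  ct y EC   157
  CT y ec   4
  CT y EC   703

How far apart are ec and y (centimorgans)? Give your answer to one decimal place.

The two most frequent reciprocal classes, CT y EC and ct Y ec, are the parental types, so the F1 was CT y EC / ct Y ec.
The two rarest classes, CT y ec and ct Y EC, are the double crossovers. Comparing them with the parentals, only the ec allele has switched, so ec is the middle locus and the order is ct – ec – y.
Crossovers in the ec–y interval produce the single-crossover classes CT Y EC and ct y ec (47 + 55 = 102) plus the double crossovers (8).
RF(ec–y) = (102 + 8) / 2000 = 110/2000 = 0.0550 → 5.5 centimorgans.

5.5 centimorgans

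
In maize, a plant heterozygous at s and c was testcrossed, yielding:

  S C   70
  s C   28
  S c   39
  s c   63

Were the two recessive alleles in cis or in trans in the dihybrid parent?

The two most frequent classes are S C (70) and s c (63); these are the parental (non-recombinant) types.
So the F1 carried S C on one chromosome and s c on the other — the recessive alleles are on the same chromosome (cis / coupling).

cis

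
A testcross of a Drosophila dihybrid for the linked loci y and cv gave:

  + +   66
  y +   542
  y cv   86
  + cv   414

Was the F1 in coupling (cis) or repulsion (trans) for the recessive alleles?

trans

The two most frequent classes are + cv (414) and y + (542); these are the parental (non-recombinant) types.
So the F1 carried + cv on one chromosome and y + on the other — the recessive alleles are on opposite chromosomes (trans / repulsion).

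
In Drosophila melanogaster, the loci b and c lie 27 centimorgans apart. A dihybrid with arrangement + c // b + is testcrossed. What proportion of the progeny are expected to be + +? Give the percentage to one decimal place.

13.5%

A map distance of 27 centimorgans corresponds to a recombination frequency of 0.270.
The F1 is + c / b +, so + + is a recombinant gamete class with expected frequency r/2 = 0.270/2 = 0.1350.
That is 0.1350 = 13.5% of the progeny.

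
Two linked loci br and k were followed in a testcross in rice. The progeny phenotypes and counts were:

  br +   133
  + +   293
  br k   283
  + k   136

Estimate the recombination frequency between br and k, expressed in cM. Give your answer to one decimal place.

The two most frequent classes, + + (293) and br k (283), are the parental types, so the F1 was + + / br k.
The recombinant classes are + k and br +: 136 + 133 = 269.
Recombination frequency = 269/845 = 0.3183 ≈ 31.8%, i.e. 31.8 cM.

31.8 cM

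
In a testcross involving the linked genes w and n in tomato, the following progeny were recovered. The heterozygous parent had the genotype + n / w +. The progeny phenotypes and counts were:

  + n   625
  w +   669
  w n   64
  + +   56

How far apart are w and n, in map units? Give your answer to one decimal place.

8.5 map units

The recombinant classes are + + and w n: 56 + 64 = 120.
Recombination frequency = 120/1414 = 0.0849 ≈ 8.5%, i.e. 8.5 map units.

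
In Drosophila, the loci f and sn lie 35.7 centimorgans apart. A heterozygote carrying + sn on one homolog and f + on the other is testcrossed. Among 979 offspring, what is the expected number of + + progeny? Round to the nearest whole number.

175

A map distance of 35.7 centimorgans corresponds to a recombination frequency of 0.357.
The F1 is + sn / f +, so + + is a recombinant gamete class with expected frequency r/2 = 0.357/2 = 0.1785.
Expected number = 0.1785 × 979 = 174.75 ≈ 175.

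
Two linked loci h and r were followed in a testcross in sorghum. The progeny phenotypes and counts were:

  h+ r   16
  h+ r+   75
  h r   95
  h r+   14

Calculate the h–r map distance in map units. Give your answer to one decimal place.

The two most frequent classes, h+ r+ (75) and h r (95), are the parental types, so the F1 was h+ r+ / h r.
The recombinant classes are h+ r and h r+: 16 + 14 = 30.
Recombination frequency = 30/200 = 0.1500 ≈ 15.0%, i.e. 15.0 map units.

15.0 map units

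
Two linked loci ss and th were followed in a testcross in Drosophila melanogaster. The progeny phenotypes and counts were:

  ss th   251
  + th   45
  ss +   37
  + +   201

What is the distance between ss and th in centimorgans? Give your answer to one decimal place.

The two most frequent classes, + + (201) and ss th (251), are the parental types, so the F1 was + + / ss th.
The recombinant classes are + th and ss +: 45 + 37 = 82.
Recombination frequency = 82/534 = 0.1536 ≈ 15.4%, i.e. 15.4 centimorgans.

15.4 centimorgans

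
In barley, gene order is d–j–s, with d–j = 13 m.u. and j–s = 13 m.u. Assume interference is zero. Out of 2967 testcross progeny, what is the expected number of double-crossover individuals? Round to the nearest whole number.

50

Map distances give recombination frequencies of 0.130 and 0.130 for the two intervals.
With no interference, expected double-crossover frequency = 0.130 × 0.130 = 0.01690.
Expected number = 0.01690 × 2967 = 50.14 ≈ 50.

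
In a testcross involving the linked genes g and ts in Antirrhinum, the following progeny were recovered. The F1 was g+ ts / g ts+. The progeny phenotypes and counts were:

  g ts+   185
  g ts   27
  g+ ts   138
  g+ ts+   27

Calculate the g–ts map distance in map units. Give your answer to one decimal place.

The recombinant classes are g+ ts+ and g ts: 27 + 27 = 54.
Recombination frequency = 54/377 = 0.1432 ≈ 14.3%, i.e. 14.3 map units.

14.3 map units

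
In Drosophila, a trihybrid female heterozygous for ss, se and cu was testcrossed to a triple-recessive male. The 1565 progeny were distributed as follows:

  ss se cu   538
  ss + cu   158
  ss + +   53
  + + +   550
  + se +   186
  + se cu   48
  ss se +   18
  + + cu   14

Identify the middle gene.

cu

The two most frequent reciprocal classes, + + + and ss se cu, are the parental types, so the F1 was + + + / ss se cu.
The two rarest classes, + + cu and ss se +, are the double crossovers. Comparing them with the parentals, only the cu allele has switched, so cu is the middle locus and the order is ss – cu – se.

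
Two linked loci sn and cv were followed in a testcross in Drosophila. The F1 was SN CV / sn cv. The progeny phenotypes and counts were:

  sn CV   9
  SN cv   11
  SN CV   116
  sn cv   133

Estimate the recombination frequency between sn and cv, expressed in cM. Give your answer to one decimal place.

7.4 cM

The recombinant classes are SN cv and sn CV: 11 + 9 = 20.
Recombination frequency = 20/269 = 0.0743 ≈ 7.4%, i.e. 7.4 cM.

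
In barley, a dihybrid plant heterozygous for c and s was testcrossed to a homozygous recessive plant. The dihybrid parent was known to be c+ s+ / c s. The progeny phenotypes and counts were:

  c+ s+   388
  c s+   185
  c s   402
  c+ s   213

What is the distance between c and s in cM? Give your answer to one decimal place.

The recombinant classes are c+ s and c s+: 213 + 185 = 398.
Recombination frequency = 398/1188 = 0.3350 ≈ 33.5%, i.e. 33.5 cM.

33.5 cM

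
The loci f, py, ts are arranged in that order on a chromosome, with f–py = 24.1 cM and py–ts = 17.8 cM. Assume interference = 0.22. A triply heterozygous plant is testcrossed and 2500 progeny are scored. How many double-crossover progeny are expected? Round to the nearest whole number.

84

Map distances give recombination frequencies of 0.241 and 0.178 for the two intervals.
With interference 0.22 (so coincidence = 0.78), expected double-crossover frequency = 0.241 × 0.178 × 0.78 = 0.03346.
Expected number = 0.03346 × 2500 = 83.65 ≈ 84.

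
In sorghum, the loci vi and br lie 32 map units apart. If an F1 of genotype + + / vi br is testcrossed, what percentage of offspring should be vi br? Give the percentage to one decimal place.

34.0%

A map distance of 32 map units corresponds to a recombination frequency of 0.320.
The F1 is + + / vi br, so vi br is a parental gamete class with expected frequency (1 − r)/2 = 0.680/2 = 0.3400.
That is 0.3400 = 34.0% of the progeny.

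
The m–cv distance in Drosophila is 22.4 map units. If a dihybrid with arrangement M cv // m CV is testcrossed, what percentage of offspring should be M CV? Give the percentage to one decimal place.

A map distance of 22.4 map units corresponds to a recombination frequency of 0.224.
The F1 is M cv / m CV, so M CV is a recombinant gamete class with expected frequency r/2 = 0.224/2 = 0.1120.
That is 0.1120 = 11.2% of the progeny.

11.2%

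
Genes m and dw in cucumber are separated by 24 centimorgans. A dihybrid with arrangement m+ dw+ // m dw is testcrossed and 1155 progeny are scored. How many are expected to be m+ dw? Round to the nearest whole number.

A map distance of 24 centimorgans corresponds to a recombination frequency of 0.240.
The F1 is m+ dw+ / m dw, so m+ dw is a recombinant gamete class with expected frequency r/2 = 0.240/2 = 0.1200.
Expected number = 0.1200 × 1155 = 138.60 ≈ 139.

139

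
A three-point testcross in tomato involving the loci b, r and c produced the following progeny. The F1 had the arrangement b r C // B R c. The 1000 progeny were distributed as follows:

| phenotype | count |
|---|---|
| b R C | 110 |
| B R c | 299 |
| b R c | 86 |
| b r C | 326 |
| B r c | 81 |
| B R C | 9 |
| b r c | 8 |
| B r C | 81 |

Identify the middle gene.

c

The two rarest classes, b r c and B R C, are the double crossovers. Comparing them with the parentals, only the c allele has switched, so c is the middle locus and the order is b – c – r.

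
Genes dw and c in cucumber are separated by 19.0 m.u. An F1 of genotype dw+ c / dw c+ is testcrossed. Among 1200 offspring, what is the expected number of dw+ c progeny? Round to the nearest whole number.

A map distance of 19.0 m.u. corresponds to a recombination frequency of 0.190.
The F1 is dw+ c / dw c+, so dw+ c is a parental gamete class with expected frequency (1 − r)/2 = 0.810/2 = 0.4050.
Expected number = 0.4050 × 1200 = 486.00 ≈ 486.

486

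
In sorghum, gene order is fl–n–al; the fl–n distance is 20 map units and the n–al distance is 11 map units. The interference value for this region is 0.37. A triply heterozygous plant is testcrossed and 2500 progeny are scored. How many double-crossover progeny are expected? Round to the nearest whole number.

35

Map distances give recombination frequencies of 0.200 and 0.110 for the two intervals.
With interference 0.37 (so coincidence = 0.63), expected double-crossover frequency = 0.200 × 0.110 × 0.63 = 0.01386.
Expected number = 0.01386 × 2500 = 34.65 ≈ 35.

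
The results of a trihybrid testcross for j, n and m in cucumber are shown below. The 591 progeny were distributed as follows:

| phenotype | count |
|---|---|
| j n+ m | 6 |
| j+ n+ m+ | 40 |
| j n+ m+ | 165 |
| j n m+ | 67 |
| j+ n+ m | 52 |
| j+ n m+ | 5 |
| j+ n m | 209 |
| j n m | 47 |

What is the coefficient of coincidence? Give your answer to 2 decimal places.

0.51

The two most frequent reciprocal classes, j+ n m and j n+ m+, are the parental types, so the F1 was j+ n m / j n+ m+.
The two rarest classes, j+ n m+ and j n+ m, are the double crossovers. Comparing them with the parentals, only the m allele has switched, so m is the middle locus and the order is n – m – j.
n–m: (119 + 11)/591 = 0.2200; m–j: (87 + 11)/591 = 0.1658.
Expected DCO frequency = 0.2200 × 0.1658 ≈ 0.03648; observed = 11/591 ≈ 0.01861.
Coefficient of coincidence = 0.01861/0.03648 ≈ 0.51.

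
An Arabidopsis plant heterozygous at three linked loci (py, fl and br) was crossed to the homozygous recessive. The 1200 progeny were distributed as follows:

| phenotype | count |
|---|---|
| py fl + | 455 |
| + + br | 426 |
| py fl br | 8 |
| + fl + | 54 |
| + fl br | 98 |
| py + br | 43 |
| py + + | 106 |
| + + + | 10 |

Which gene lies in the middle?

br

The two most frequent reciprocal classes, py fl + and + + br, are the parental types, so the F1 was py fl + / + + br.
The two rarest classes, py fl br and + + +, are the double crossovers. Comparing them with the parentals, only the br allele has switched, so br is the middle locus and the order is fl – br – py.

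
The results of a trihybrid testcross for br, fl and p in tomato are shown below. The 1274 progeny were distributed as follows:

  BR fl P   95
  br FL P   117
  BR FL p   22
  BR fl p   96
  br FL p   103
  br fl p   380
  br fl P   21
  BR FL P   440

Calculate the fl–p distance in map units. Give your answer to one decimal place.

18.9 map units

The two most frequent reciprocal classes, BR FL P and br fl p, are the parental types, so the F1 was BR FL P / br fl p.
The two rarest classes, BR FL p and br fl P, are the double crossovers. Comparing them with the parentals, only the p allele has switched, so p is the middle locus and the order is br – p – fl.
Crossovers in the p–fl interval produce the single-crossover classes BR fl P and br FL p (95 + 103 = 198) plus the double crossovers (43).
RF(p–fl) = (198 + 43) / 1274 = 241/1274 = 0.1892 → 18.9 map units.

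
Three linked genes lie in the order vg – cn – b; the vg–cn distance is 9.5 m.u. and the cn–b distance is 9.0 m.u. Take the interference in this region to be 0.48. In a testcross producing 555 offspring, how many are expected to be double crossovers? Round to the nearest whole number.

2

Map distances give recombination frequencies of 0.095 and 0.090 for the two intervals.
With interference 0.48 (so coincidence = 0.52), expected double-crossover frequency = 0.095 × 0.090 × 0.52 = 0.00445.
Expected number = 0.00445 × 555 = 2.47 ≈ 2.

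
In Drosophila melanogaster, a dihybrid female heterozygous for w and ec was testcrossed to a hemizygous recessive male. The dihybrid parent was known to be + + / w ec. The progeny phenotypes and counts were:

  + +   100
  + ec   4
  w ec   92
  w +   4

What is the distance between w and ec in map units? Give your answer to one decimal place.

4.0 map units

The recombinant classes are + ec and w +: 4 + 4 = 8.
Recombination frequency = 8/200 = 0.0400 ≈ 4.0%, i.e. 4.0 map units.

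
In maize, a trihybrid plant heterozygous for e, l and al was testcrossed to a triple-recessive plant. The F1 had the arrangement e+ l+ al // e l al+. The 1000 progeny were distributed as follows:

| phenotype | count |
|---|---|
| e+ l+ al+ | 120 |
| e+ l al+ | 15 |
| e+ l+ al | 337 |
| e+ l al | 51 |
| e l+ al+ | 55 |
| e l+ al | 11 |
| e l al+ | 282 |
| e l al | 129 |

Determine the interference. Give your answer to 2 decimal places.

The two rarest classes, e l+ al and e+ l al+, are the double crossovers. Comparing them with the parentals, only the e allele has switched, so e is the middle locus and the order is l – e – al.
l–e: (106 + 26)/1000 = 0.1320; e–al: (249 + 26)/1000 = 0.2750.
Expected DCO frequency = 0.1320 × 0.2750 ≈ 0.03630; observed = 26/1000 ≈ 0.02600.
Coefficient of coincidence = 0.02600/0.03630 ≈ 0.72; interference = 1 − 0.72 = 0.28.

0.28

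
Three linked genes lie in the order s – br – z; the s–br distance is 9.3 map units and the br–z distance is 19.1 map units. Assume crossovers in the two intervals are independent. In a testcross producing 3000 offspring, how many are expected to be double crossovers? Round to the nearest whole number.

53

Map distances give recombination frequencies of 0.093 and 0.191 for the two intervals.
With no interference, expected double-crossover frequency = 0.093 × 0.191 = 0.01776.
Expected number = 0.01776 × 3000 = 53.29 ≈ 53.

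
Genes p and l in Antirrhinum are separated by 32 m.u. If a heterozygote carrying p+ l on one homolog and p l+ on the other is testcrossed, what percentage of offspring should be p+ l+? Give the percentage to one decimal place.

16.0%

A map distance of 32 m.u. corresponds to a recombination frequency of 0.320.
The F1 is p+ l / p l+, so p+ l+ is a recombinant gamete class with expected frequency r/2 = 0.320/2 = 0.1600.
That is 0.1600 = 16.0% of the progeny.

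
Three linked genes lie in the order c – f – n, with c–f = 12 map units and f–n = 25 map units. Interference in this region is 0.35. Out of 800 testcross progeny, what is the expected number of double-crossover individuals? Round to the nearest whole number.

16

Map distances give recombination frequencies of 0.120 and 0.250 for the two intervals.
With interference 0.35 (so coincidence = 0.65), expected double-crossover frequency = 0.120 × 0.250 × 0.65 = 0.01950.
Expected number = 0.01950 × 800 = 15.60 ≈ 16.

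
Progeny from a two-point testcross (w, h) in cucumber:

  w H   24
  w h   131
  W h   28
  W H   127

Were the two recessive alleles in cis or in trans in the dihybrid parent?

The two most frequent classes are W H (127) and w h (131); these are the parental (non-recombinant) types.
So the F1 carried W H on one chromosome and w h on the other — the recessive alleles are on the same chromosome (cis / coupling).

cis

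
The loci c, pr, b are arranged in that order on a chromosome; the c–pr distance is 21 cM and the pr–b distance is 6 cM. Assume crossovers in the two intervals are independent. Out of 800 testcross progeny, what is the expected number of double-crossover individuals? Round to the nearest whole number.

10

Map distances give recombination frequencies of 0.210 and 0.060 for the two intervals.
With no interference, expected double-crossover frequency = 0.210 × 0.060 = 0.01260.
Expected number = 0.01260 × 800 = 10.08 ≈ 10.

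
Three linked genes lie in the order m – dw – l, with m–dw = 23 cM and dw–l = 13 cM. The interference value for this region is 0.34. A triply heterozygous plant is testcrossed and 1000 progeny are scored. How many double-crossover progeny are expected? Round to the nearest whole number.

20

Map distances give recombination frequencies of 0.230 and 0.130 for the two intervals.
With interference 0.34 (so coincidence = 0.66), expected double-crossover frequency = 0.230 × 0.130 × 0.66 = 0.01973.
Expected number = 0.01973 × 1000 = 19.73 ≈ 20.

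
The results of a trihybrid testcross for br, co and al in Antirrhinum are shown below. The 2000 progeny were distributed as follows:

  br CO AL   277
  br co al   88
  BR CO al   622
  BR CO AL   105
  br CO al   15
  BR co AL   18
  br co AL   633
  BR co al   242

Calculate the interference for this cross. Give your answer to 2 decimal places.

The two most frequent reciprocal classes, br co AL and BR CO al, are the parental types, so the F1 was br co AL / BR CO al.
The two rarest classes, BR co AL and br CO al, are the double crossovers. Comparing them with the parentals, only the br allele has switched, so br is the middle locus and the order is al – br – co.
al–br: (193 + 33)/2000 = 0.1130; br–co: (519 + 33)/2000 = 0.2760.
Expected DCO frequency = 0.1130 × 0.2760 ≈ 0.03119; observed = 33/2000 ≈ 0.01650.
Coefficient of coincidence = 0.01650/0.03119 ≈ 0.53; interference = 1 − 0.53 = 0.47.

0.47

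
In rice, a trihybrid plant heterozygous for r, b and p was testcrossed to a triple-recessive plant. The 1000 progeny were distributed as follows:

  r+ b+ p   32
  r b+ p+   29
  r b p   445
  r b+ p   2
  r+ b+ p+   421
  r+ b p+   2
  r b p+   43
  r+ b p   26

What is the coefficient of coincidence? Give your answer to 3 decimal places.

0.858

The two most frequent reciprocal classes, r b p and r+ b+ p+, are the parental types, so the F1 was r b p / r+ b+ p+.
The two rarest classes, r b+ p and r+ b p+, are the double crossovers. Comparing them with the parentals, only the b allele has switched, so b is the middle locus and the order is p – b – r.
p–b: (75 + 4)/1000 = 0.0790; b–r: (55 + 4)/1000 = 0.0590.
Expected DCO frequency = 0.0790 × 0.0590 ≈ 0.00466; observed = 4/1000 ≈ 0.00400.
Coefficient of coincidence = 0.00400/0.00466 ≈ 0.858.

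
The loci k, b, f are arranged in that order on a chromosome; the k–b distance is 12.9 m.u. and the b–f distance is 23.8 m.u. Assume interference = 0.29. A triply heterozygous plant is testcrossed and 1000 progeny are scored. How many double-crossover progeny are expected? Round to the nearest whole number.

22

Map distances give recombination frequencies of 0.129 and 0.238 for the two intervals.
With interference 0.29 (so coincidence = 0.71), expected double-crossover frequency = 0.129 × 0.238 × 0.71 = 0.02180.
Expected number = 0.02180 × 1000 = 21.80 ≈ 22.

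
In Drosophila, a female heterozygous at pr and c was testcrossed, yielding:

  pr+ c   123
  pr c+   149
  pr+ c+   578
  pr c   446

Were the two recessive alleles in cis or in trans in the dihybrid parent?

The two most frequent classes are pr+ c+ (578) and pr c (446); these are the parental (non-recombinant) types.
So the F1 carried pr+ c+ on one chromosome and pr c on the other — the recessive alleles are on the same chromosome (cis / coupling).

cis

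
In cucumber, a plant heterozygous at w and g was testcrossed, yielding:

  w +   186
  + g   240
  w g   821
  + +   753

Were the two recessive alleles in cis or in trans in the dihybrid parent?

The two most frequent classes are + + (753) and w g (821); these are the parental (non-recombinant) types.
So the F1 carried + + on one chromosome and w g on the other — the recessive alleles are on the same chromosome (cis / coupling).

cis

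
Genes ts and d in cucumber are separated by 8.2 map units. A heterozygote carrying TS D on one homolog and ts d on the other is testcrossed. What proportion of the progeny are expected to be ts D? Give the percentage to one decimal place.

4.1%

A map distance of 8.2 map units corresponds to a recombination frequency of 0.082.
The F1 is TS D / ts d, so ts D is a recombinant gamete class with expected frequency r/2 = 0.082/2 = 0.0410.
That is 0.0410 = 4.1% of the progeny.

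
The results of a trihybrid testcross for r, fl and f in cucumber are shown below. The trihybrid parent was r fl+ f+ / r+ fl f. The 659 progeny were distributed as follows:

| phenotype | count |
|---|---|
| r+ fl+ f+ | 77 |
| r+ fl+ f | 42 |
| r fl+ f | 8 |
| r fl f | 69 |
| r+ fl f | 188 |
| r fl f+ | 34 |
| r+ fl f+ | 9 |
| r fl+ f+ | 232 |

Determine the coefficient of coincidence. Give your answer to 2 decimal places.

The two rarest classes, r fl+ f and r+ fl f+, are the double crossovers. Comparing them with the parentals, only the f allele has switched, so f is the middle locus and the order is fl – f – r.
fl–f: (76 + 17)/659 = 0.1411; f–r: (146 + 17)/659 = 0.2473.
Expected DCO frequency = 0.1411 × 0.2473 ≈ 0.03489; observed = 17/659 ≈ 0.02580.
Coefficient of coincidence = 0.02580/0.03489 ≈ 0.74.

0.74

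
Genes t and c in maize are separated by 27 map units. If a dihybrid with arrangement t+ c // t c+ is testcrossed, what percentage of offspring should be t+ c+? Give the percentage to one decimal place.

13.5%

A map distance of 27 map units corresponds to a recombination frequency of 0.270.
The F1 is t+ c / t c+, so t+ c+ is a recombinant gamete class with expected frequency r/2 = 0.270/2 = 0.1350.
That is 0.1350 = 13.5% of the progeny.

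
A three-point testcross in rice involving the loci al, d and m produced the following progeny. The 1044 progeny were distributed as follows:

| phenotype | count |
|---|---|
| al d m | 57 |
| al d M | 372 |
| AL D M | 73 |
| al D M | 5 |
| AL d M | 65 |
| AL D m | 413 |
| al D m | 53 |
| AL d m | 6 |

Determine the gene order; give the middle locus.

d

The two most frequent reciprocal classes, al d M and AL D m, are the parental types, so the F1 was al d M / AL D m.
The two rarest classes, al D M and AL d m, are the double crossovers. Comparing them with the parentals, only the d allele has switched, so d is the middle locus and the order is m – d – al.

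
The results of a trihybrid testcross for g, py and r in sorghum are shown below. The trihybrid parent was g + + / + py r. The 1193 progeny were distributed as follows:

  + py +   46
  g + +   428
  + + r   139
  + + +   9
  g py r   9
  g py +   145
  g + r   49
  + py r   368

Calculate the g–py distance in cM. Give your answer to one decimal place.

The two rarest classes, + + + and g py r, are the double crossovers. Comparing them with the parentals, only the g allele has switched, so g is the middle locus and the order is py – g – r.
Crossovers in the py–g interval produce the single-crossover classes g py + and + + r (145 + 139 = 284) plus the double crossovers (18).
RF(py–g) = (284 + 18) / 1193 = 302/1193 = 0.2531 → 25.3 cM.

25.3 cM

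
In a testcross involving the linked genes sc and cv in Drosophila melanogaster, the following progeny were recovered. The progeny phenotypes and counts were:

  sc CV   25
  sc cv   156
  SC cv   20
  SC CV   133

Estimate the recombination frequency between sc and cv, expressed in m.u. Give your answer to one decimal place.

13.5 m.u.

The two most frequent classes, SC CV (133) and sc cv (156), are the parental types, so the F1 was SC CV / sc cv.
The recombinant classes are SC cv and sc CV: 20 + 25 = 45.
Recombination frequency = 45/334 = 0.1347 ≈ 13.5%, i.e. 13.5 m.u.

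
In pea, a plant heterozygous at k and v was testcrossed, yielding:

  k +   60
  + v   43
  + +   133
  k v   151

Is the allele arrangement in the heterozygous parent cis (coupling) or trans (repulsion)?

cis

The two most frequent classes are + + (133) and k v (151); these are the parental (non-recombinant) types.
So the F1 carried + + on one chromosome and k v on the other — the recessive alleles are on the same chromosome (cis / coupling).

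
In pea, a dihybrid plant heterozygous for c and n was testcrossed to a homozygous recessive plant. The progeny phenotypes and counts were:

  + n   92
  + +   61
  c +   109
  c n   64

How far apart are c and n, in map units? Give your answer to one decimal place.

The two most frequent classes, + n (92) and c + (109), are the parental types, so the F1 was + n / c +.
The recombinant classes are + + and c n: 61 + 64 = 125.
Recombination frequency = 125/326 = 0.3834 ≈ 38.3%, i.e. 38.3 map units.

38.3 map units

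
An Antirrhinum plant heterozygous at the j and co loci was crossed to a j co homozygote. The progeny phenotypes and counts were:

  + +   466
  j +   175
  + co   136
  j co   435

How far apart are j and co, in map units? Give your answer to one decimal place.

25.7 map units

The two most frequent classes, + + (466) and j co (435), are the parental types, so the F1 was + + / j co.
The recombinant classes are + co and j +: 136 + 175 = 311.
Recombination frequency = 311/1212 = 0.2566 ≈ 25.7%, i.e. 25.7 map units.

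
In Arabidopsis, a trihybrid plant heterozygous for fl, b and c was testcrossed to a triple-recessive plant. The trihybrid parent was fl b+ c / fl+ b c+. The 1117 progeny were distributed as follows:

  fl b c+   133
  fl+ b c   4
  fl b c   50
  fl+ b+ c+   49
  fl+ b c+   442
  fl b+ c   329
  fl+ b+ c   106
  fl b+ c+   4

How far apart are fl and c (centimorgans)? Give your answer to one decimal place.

The two rarest classes, fl b+ c+ and fl+ b c, are the double crossovers. Comparing them with the parentals, only the c allele has switched, so c is the middle locus and the order is b – c – fl.
Crossovers in the c–fl interval produce the single-crossover classes fl+ b+ c and fl b c+ (106 + 133 = 239) plus the double crossovers (8).
RF(c–fl) = (239 + 8) / 1117 = 247/1117 = 0.2211 → 22.1 centimorgans.

22.1 centimorgans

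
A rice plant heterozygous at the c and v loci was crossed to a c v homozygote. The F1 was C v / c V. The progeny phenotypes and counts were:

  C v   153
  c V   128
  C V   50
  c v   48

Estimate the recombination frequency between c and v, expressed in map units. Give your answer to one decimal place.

The recombinant classes are C V and c v: 50 + 48 = 98.
Recombination frequency = 98/379 = 0.2586 ≈ 25.9%, i.e. 25.9 map units.

25.9 map units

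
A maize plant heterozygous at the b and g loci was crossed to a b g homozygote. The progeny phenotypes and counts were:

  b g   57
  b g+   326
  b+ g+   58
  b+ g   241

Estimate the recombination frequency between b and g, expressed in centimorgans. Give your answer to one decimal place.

The two most frequent classes, b+ g (241) and b g+ (326), are the parental types, so the F1 was b+ g / b g+.
The recombinant classes are b+ g+ and b g: 58 + 57 = 115.
Recombination frequency = 115/682 = 0.1686 ≈ 16.9%, i.e. 16.9 centimorgans.

16.9 centimorgans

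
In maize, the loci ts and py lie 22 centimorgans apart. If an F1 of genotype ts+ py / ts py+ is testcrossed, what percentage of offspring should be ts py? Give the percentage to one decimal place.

A map distance of 22 centimorgans corresponds to a recombination frequency of 0.220.
The F1 is ts+ py / ts py+, so ts py is a recombinant gamete class with expected frequency r/2 = 0.220/2 = 0.1100.
That is 0.1100 = 11.0% of the progeny.

11.0%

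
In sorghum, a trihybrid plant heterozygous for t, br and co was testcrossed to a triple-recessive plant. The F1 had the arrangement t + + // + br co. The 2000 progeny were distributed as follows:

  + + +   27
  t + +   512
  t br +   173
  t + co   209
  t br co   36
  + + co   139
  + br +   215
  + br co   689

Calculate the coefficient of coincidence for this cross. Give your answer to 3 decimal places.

0.690

The two rarest classes, + + + and t br co, are the double crossovers. Comparing them with the parentals, only the t allele has switched, so t is the middle locus and the order is co – t – br.
co–t: (424 + 63)/2000 = 0.2435; t–br: (312 + 63)/2000 = 0.1875.
Expected DCO frequency = 0.2435 × 0.1875 ≈ 0.04566; observed = 63/2000 ≈ 0.03150.
Coefficient of coincidence = 0.03150/0.04566 ≈ 0.690.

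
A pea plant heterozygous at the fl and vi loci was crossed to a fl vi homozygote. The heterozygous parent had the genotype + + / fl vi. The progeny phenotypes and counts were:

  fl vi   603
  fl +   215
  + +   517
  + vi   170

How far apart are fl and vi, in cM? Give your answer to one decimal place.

The recombinant classes are + vi and fl +: 170 + 215 = 385.
Recombination frequency = 385/1505 = 0.2558 ≈ 25.6%, i.e. 25.6 cM.

25.6 cM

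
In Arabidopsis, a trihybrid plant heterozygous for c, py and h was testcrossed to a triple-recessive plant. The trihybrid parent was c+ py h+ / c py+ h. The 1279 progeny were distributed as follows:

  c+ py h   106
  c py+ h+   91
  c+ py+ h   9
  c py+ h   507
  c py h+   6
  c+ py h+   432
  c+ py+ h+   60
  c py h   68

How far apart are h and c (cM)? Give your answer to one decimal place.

The two rarest classes, c py h+ and c+ py+ h, are the double crossovers. Comparing them with the parentals, only the c allele has switched, so c is the middle locus and the order is h – c – py.
Crossovers in the h–c interval produce the single-crossover classes c+ py h and c py+ h+ (106 + 91 = 197) plus the double crossovers (15).
RF(h–c) = (197 + 15) / 1279 = 212/1279 = 0.1658 → 16.6 cM.

16.6 cM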